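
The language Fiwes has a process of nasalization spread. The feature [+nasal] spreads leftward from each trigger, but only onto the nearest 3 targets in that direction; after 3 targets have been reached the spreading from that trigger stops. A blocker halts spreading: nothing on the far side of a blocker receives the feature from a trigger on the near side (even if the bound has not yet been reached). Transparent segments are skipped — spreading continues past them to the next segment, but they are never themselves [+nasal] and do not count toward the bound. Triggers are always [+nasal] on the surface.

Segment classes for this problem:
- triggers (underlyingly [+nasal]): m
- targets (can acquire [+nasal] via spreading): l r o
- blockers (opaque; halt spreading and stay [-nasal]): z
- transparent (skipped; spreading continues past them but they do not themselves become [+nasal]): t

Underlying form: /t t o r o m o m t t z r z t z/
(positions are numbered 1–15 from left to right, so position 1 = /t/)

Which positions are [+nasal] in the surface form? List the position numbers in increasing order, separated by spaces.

3 4 5 6 7 8

From /m/ at 6 leftward: 5 /o/ → [+nasal]; 4 /r/ → [+nasal]; 3 /o/ → [+nasal]; bound reached.
From /m/ at 8 leftward: 7 /o/ → [+nasal]; 6 /m/ is itself a trigger — this domain ends here.
Target with no active source: position 12 stays [-nasal].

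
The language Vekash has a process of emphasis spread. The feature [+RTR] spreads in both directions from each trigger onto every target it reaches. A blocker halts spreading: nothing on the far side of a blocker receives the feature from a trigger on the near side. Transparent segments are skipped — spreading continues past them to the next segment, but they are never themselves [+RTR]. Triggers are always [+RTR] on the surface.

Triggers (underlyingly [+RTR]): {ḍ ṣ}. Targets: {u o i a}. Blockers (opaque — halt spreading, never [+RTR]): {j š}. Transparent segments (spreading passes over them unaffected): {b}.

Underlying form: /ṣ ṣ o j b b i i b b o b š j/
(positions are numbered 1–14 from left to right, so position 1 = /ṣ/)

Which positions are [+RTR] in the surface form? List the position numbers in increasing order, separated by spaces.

1 2 3

From /ṣ/ at 1 rightward: 2 /ṣ/ is itself a trigger — this domain ends here.
From /ṣ/ at 1 leftward: word edge.
From /ṣ/ at 2 rightward: 3 /o/ → [+RTR]; 4 /j/ blocks.
From /ṣ/ at 2 leftward: 1 /ṣ/ is itself a trigger — this domain ends here.
Targets with no active source: positions 7 8 11 stay [-emphatic].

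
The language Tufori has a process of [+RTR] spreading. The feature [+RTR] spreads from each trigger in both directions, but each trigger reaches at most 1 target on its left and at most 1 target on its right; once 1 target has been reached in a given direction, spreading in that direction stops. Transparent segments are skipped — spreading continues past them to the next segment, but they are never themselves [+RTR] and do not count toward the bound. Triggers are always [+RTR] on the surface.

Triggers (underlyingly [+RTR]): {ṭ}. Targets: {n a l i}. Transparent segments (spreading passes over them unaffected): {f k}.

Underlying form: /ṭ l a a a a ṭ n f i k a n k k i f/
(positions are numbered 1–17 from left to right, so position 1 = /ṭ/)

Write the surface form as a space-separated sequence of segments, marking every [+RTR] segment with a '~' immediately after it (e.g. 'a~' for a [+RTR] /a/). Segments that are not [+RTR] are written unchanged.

From /ṭ/ at 1 rightward: 2 /l/ → [+RTR]; bound reached.
From /ṭ/ at 1 leftward: word edge.
From /ṭ/ at 7 rightward: 8 /n/ → [+RTR]; bound reached.
From /ṭ/ at 7 leftward: 6 /a/ → [+RTR]; bound reached.
Targets with no active source: positions 3 4 5 10 12 13 16 stay [-emphatic].
[+RTR] positions on the surface: 1 2 6 7 8.

ṭ~ l~ a a a a~ ṭ~ n~ f i k a n k k i f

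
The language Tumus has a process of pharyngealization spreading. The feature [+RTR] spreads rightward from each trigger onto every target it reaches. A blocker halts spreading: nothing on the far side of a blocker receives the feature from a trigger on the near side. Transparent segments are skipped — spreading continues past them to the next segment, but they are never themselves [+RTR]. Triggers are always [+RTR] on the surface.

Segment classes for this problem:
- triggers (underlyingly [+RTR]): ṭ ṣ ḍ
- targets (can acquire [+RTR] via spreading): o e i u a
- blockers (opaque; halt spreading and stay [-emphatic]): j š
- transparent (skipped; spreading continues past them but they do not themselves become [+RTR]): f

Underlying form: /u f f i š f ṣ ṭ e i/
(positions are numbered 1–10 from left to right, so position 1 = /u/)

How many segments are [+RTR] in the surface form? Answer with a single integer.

From /ṣ/ at 7 rightward: 8 /ṭ/ is itself a trigger — this domain ends here.
From /ṭ/ at 8 rightward: 9 /e/ → [+RTR]; 10 /i/ → [+RTR]; word edge.
Targets with no active source: positions 1 4 stay [-emphatic].
[+RTR] positions on the surface: 7 8 9 10.

4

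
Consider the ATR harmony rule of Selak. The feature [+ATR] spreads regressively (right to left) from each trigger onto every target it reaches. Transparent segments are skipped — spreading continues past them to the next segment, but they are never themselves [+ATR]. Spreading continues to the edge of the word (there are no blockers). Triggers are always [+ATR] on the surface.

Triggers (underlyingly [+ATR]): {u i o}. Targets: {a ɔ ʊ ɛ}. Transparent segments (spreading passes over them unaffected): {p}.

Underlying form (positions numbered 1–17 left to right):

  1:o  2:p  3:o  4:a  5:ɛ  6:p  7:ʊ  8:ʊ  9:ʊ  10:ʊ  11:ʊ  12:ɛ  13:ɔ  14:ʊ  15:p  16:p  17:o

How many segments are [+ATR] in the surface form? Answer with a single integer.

13

From /o/ at 1 leftward: word edge.
From /o/ at 3 leftward: 2 /p/ transparent; 1 /o/ is itself a trigger — this domain ends here.
From /o/ at 17 leftward: 16 /p/ transparent; 15 /p/ transparent; 14 /ʊ/ → [+ATR]; 13 /ɔ/ → [+ATR]; 12 /ɛ/ → [+ATR]; 11 /ʊ/ → [+ATR]; 10 /ʊ/ → [+ATR]; 9 /ʊ/ → [+ATR]; 8 /ʊ/ → [+ATR]; 7 /ʊ/ → [+ATR]; 6 /p/ transparent; 5 /ɛ/ → [+ATR]; 4 /a/ → [+ATR]; 3 /o/ is itself a trigger — this domain ends here.
[+ATR] positions on the surface: 1 3 4 5 7 8 9 10 11 12 13 14 17.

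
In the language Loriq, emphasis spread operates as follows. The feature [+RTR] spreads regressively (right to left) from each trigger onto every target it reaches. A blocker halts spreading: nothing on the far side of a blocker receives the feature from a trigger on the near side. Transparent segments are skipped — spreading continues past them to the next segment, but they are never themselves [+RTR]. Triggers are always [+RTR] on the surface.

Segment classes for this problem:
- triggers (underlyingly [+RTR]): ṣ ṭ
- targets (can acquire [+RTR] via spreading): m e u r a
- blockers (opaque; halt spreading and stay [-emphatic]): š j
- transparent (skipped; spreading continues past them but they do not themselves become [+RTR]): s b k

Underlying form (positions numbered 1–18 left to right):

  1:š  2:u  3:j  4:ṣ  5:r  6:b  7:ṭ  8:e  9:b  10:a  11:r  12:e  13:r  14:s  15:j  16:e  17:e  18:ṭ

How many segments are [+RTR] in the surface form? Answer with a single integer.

From /ṣ/ at 4 leftward: 3 /j/ blocks.
From /ṭ/ at 7 leftward: 6 /b/ transparent; 5 /r/ → [+RTR]; 4 /ṣ/ is itself a trigger — this domain ends here.
From /ṭ/ at 18 leftward: 17 /e/ → [+RTR]; 16 /e/ → [+RTR]; 15 /j/ blocks.
Targets with no active source: positions 2 8 10 11 12 13 stay [-emphatic].
[+RTR] positions on the surface: 4 5 7 16 17 18.

6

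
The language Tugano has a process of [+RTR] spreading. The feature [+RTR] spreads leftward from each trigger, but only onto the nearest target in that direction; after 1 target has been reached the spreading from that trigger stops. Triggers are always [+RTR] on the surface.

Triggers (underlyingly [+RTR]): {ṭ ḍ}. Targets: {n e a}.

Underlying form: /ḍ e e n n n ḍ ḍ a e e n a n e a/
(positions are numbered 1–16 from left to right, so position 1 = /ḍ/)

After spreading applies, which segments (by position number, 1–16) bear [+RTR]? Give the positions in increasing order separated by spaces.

1 6 7 8

From /ḍ/ at 1 leftward: word edge.
From /ḍ/ at 7 leftward: 6 /n/ → [+RTR]; bound reached.
From /ḍ/ at 8 leftward: 7 /ḍ/ is itself a trigger — this domain ends here.
Targets with no active source: positions 2 3 4 5 9 10 11 12 13 14 15 16 stay [-emphatic].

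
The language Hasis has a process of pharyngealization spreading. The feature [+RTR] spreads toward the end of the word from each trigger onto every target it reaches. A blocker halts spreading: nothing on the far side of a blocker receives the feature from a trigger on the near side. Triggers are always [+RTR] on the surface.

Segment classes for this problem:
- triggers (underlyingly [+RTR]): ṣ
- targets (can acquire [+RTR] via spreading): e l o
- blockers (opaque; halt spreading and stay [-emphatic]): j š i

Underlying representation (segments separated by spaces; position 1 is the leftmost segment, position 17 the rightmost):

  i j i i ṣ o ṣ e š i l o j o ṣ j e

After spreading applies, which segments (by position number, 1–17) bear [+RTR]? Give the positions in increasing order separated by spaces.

5 6 7 8 15

From /ṣ/ at 5 rightward: 6 /o/ → [+RTR]; 7 /ṣ/ is itself a trigger — this domain ends here.
From /ṣ/ at 7 rightward: 8 /e/ → [+RTR]; 9 /š/ blocks.
From /ṣ/ at 15 rightward: 16 /j/ blocks.
Targets with no active source: positions 11 12 14 17 stay [-emphatic].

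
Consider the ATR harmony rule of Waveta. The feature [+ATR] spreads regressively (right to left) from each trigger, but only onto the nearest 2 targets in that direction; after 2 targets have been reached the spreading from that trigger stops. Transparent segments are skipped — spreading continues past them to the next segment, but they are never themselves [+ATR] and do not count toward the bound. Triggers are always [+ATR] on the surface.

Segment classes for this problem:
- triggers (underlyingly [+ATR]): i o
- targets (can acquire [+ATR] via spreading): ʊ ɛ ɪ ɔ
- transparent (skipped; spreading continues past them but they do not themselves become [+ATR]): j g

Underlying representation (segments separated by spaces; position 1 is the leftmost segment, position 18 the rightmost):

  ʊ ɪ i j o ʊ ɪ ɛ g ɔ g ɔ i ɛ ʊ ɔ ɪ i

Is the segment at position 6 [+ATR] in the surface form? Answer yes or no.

no

From /i/ at 3 leftward: 2 /ɪ/ → [+ATR]; 1 /ʊ/ → [+ATR]; bound reached.
From /o/ at 5 leftward: 4 /j/ transparent; 3 /i/ is itself a trigger — this domain ends here.
From /i/ at 13 leftward: 12 /ɔ/ → [+ATR]; 11 /g/ transparent; 10 /ɔ/ → [+ATR]; bound reached.
From /i/ at 18 leftward: 17 /ɪ/ → [+ATR]; 16 /ɔ/ → [+ATR]; bound reached.
Targets with no active source: positions 6 7 8 14 15 stay [-ATR].
[+ATR] positions on the surface: 1 2 3 5 10 12 13 16 17 18.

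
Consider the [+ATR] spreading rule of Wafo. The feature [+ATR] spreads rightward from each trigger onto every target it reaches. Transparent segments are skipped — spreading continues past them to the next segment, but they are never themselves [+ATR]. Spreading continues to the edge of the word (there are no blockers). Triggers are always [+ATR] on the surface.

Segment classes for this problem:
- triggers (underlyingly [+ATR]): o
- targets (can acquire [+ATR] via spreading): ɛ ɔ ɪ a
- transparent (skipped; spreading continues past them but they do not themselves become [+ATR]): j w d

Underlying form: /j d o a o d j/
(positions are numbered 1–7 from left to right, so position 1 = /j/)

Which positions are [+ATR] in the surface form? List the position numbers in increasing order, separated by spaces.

From /o/ at 3 rightward: 4 /a/ → [+ATR]; 5 /o/ is itself a trigger — this domain ends here.
From /o/ at 5 rightward: 6 /d/ transparent; 7 /j/ transparent; word edge.

3 4 5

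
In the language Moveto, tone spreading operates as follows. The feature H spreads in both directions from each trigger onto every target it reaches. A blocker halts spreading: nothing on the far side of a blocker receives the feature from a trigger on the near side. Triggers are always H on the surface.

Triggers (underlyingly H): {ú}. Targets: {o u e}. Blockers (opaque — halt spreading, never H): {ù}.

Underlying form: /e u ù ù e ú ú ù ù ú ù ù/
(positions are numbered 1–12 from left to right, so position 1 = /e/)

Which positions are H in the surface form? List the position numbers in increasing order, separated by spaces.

5 6 7 10

From /ú/ at 6 rightward: 7 /ú/ is itself a trigger — this domain ends here.
From /ú/ at 6 leftward: 5 /e/ → H; 4 /ù/ blocks.
From /ú/ at 7 rightward: 8 /ù/ blocks.
From /ú/ at 7 leftward: 6 /ú/ is itself a trigger — this domain ends here.
From /ú/ at 10 rightward: 11 /ù/ blocks.
From /ú/ at 10 leftward: 9 /ù/ blocks.
Targets with no active source: positions 1 2 stay [-high tone].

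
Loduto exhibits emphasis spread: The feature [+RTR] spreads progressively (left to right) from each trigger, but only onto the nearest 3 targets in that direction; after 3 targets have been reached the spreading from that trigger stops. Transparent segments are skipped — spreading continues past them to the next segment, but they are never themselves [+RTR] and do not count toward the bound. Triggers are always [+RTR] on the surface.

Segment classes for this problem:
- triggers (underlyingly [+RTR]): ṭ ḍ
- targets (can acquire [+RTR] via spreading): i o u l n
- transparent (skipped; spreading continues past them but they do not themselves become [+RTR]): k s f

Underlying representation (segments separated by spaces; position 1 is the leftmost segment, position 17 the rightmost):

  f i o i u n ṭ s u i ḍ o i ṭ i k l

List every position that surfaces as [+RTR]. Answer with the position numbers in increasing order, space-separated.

7 9 10 11 12 13 14 15 17

From /ṭ/ at 7 rightward: 8 /s/ transparent; 9 /u/ → [+RTR]; 10 /i/ → [+RTR]; 11 /ḍ/ is itself a trigger — this domain ends here.
From /ḍ/ at 11 rightward: 12 /o/ → [+RTR]; 13 /i/ → [+RTR]; 14 /ṭ/ is itself a trigger — this domain ends here.
From /ṭ/ at 14 rightward: 15 /i/ → [+RTR]; 16 /k/ transparent; 17 /l/ → [+RTR]; word edge.
Targets with no active source: positions 2 3 4 5 6 stay [-emphatic].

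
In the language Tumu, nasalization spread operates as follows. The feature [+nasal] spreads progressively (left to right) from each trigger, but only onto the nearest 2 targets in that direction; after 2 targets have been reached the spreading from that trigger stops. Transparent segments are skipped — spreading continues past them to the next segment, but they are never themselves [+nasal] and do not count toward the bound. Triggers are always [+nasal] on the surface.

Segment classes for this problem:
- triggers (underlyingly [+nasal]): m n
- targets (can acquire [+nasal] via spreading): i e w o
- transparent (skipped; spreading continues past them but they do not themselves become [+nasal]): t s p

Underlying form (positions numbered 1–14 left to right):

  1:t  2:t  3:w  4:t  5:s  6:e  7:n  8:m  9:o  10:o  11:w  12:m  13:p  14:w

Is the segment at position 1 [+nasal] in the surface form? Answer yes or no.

From /n/ at 7 rightward: 8 /m/ is itself a trigger — this domain ends here.
From /m/ at 8 rightward: 9 /o/ → [+nasal]; 10 /o/ → [+nasal]; bound reached.
From /m/ at 12 rightward: 13 /p/ transparent; 14 /w/ → [+nasal]; word edge.
Targets with no active source: positions 3 6 11 stay [-nasal].
[+nasal] positions on the surface: 7 8 9 10 12 14.

no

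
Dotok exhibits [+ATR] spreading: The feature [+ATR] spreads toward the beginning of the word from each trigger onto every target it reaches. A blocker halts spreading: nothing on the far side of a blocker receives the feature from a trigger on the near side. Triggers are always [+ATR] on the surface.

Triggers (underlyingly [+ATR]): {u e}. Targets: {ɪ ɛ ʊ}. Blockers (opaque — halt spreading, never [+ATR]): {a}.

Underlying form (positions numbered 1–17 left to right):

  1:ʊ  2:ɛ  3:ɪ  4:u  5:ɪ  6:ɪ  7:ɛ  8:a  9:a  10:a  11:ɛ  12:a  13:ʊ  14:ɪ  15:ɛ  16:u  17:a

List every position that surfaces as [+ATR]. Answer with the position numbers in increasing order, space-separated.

1 2 3 4 13 14 15 16

From /u/ at 4 leftward: 3 /ɪ/ → [+ATR]; 2 /ɛ/ → [+ATR]; 1 /ʊ/ → [+ATR]; word edge.
From /u/ at 16 leftward: 15 /ɛ/ → [+ATR]; 14 /ɪ/ → [+ATR]; 13 /ʊ/ → [+ATR]; 12 /a/ blocks.
Targets with no active source: positions 5 6 7 11 stay [-ATR].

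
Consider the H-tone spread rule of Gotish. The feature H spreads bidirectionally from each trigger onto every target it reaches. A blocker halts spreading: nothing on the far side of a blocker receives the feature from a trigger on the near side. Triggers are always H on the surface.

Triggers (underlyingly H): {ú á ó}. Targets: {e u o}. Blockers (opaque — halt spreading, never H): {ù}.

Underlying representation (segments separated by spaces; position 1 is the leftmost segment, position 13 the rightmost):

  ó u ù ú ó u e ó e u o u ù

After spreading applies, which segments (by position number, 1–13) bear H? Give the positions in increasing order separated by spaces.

From /ó/ at 1 rightward: 2 /u/ → H; 3 /ù/ blocks.
From /ó/ at 1 leftward: word edge.
From /ú/ at 4 rightward: 5 /ó/ is itself a trigger — this domain ends here.
From /ú/ at 4 leftward: 3 /ù/ blocks.
From /ó/ at 5 rightward: 6 /u/ → H; 7 /e/ → H; 8 /ó/ is itself a trigger — this domain ends here.
From /ó/ at 5 leftward: 4 /ú/ is itself a trigger — this domain ends here.
From /ó/ at 8 rightward: 9 /e/ → H; 10 /u/ → H; 11 /o/ → H; 12 /u/ → H; 13 /ù/ blocks.
From /ó/ at 8 leftward: 7 /e/ → H; 6 /u/ → H; 5 /ó/ is itself a trigger — this domain ends here.

1 2 4 5 6 7 8 9 10 11 12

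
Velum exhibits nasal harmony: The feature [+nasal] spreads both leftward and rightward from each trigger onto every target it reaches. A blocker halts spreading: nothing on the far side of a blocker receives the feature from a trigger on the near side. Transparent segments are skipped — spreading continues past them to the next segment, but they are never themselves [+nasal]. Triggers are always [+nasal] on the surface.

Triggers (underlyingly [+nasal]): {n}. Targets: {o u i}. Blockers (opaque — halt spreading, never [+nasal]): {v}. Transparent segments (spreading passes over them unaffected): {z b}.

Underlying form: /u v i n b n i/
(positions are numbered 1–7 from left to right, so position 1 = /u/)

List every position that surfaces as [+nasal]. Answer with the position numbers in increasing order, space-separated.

3 4 6 7

From /n/ at 4 rightward: 5 /b/ transparent; 6 /n/ is itself a trigger — this domain ends here.
From /n/ at 4 leftward: 3 /i/ → [+nasal]; 2 /v/ blocks.
From /n/ at 6 rightward: 7 /i/ → [+nasal]; word edge.
From /n/ at 6 leftward: 5 /b/ transparent; 4 /n/ is itself a trigger — this domain ends here.
Target with no active source: position 1 stays [-nasal].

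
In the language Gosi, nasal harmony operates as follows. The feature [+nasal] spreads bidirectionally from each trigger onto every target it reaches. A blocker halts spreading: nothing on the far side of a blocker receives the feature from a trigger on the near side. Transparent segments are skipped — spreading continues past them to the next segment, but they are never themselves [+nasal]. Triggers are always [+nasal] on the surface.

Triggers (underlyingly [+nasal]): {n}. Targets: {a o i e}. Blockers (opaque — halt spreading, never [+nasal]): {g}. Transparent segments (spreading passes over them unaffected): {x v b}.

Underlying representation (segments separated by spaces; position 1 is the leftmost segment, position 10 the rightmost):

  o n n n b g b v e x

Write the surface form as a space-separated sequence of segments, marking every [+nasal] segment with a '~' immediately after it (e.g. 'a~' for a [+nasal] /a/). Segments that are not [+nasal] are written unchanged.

o~ n~ n~ n~ b g b v e x

From /n/ at 2 rightward: 3 /n/ is itself a trigger — this domain ends here.
From /n/ at 2 leftward: 1 /o/ → [+nasal]; word edge.
From /n/ at 3 rightward: 4 /n/ is itself a trigger — this domain ends here.
From /n/ at 3 leftward: 2 /n/ is itself a trigger — this domain ends here.
From /n/ at 4 rightward: 5 /b/ transparent; 6 /g/ blocks.
From /n/ at 4 leftward: 3 /n/ is itself a trigger — this domain ends here.
Target with no active source: position 9 stays [-nasal].
[+nasal] positions on the surface: 1 2 3 4.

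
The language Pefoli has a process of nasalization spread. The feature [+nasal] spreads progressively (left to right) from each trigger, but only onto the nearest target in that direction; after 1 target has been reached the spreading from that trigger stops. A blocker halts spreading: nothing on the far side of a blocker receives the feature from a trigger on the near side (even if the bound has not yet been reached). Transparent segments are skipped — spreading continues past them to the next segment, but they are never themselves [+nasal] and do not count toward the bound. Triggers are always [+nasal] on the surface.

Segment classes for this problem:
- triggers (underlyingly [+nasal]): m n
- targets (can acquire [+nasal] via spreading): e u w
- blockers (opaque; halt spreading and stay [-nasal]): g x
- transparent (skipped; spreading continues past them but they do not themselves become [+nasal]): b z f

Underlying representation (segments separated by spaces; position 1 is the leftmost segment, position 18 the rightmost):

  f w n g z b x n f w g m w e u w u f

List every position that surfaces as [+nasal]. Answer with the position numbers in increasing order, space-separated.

3 8 10 12 13

From /n/ at 3 rightward: 4 /g/ blocks.
From /n/ at 8 rightward: 9 /f/ transparent; 10 /w/ → [+nasal]; bound reached.
From /m/ at 12 rightward: 13 /w/ → [+nasal]; bound reached.
Targets with no active source: positions 2 14 15 16 17 stay [-nasal].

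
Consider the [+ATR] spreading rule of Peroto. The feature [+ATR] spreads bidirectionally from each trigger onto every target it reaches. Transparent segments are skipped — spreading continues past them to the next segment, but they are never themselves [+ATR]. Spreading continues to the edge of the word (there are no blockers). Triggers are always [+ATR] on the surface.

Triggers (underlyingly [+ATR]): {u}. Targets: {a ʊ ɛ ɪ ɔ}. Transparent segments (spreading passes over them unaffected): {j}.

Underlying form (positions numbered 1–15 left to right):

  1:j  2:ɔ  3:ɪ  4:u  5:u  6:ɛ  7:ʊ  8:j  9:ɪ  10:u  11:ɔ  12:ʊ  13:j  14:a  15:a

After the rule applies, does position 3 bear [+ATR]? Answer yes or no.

yes

From /u/ at 4 rightward: 5 /u/ is itself a trigger — this domain ends here.
From /u/ at 4 leftward: 3 /ɪ/ → [+ATR]; 2 /ɔ/ → [+ATR]; 1 /j/ transparent; word edge.
From /u/ at 5 rightward: 6 /ɛ/ → [+ATR]; 7 /ʊ/ → [+ATR]; 8 /j/ transparent; 9 /ɪ/ → [+ATR]; 10 /u/ is itself a trigger — this domain ends here.
From /u/ at 5 leftward: 4 /u/ is itself a trigger — this domain ends here.
From /u/ at 10 rightward: 11 /ɔ/ → [+ATR]; 12 /ʊ/ → [+ATR]; 13 /j/ transparent; 14 /a/ → [+ATR]; 15 /a/ → [+ATR]; word edge.
From /u/ at 10 leftward: 9 /ɪ/ → [+ATR]; 8 /j/ transparent; 7 /ʊ/ → [+ATR]; 6 /ɛ/ → [+ATR]; 5 /u/ is itself a trigger — this domain ends here.
[+ATR] positions on the surface: 2 3 4 5 6 7 9 10 11 12 14 15.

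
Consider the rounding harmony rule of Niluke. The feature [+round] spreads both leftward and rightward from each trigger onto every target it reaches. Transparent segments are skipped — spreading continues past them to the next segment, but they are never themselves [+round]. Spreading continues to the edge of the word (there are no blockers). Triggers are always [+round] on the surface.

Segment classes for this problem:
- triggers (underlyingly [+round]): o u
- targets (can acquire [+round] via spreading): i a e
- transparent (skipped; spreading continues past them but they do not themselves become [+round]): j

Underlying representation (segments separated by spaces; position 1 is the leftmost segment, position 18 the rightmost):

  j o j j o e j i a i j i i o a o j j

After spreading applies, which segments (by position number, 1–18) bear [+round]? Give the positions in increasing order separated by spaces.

From /o/ at 2 rightward: 3 /j/ transparent; 4 /j/ transparent; 5 /o/ is itself a trigger — this domain ends here.
From /o/ at 2 leftward: 1 /j/ transparent; word edge.
From /o/ at 5 rightward: 6 /e/ → [+round]; 7 /j/ transparent; 8 /i/ → [+round]; 9 /a/ → [+round]; 10 /i/ → [+round]; 11 /j/ transparent; 12 /i/ → [+round]; 13 /i/ → [+round]; 14 /o/ is itself a trigger — this domain ends here.
From /o/ at 5 leftward: 4 /j/ transparent; 3 /j/ transparent; 2 /o/ is itself a trigger — this domain ends here.
From /o/ at 14 rightward: 15 /a/ → [+round]; 16 /o/ is itself a trigger — this domain ends here.
From /o/ at 14 leftward: 13 /i/ → [+round]; 12 /i/ → [+round]; 11 /j/ transparent; 10 /i/ → [+round]; 9 /a/ → [+round]; 8 /i/ → [+round]; 7 /j/ transparent; 6 /e/ → [+round]; 5 /o/ is itself a trigger — this domain ends here.
From /o/ at 16 rightward: 17 /j/ transparent; 18 /j/ transparent; word edge.
From /o/ at 16 leftward: 15 /a/ → [+round]; 14 /o/ is itself a trigger — this domain ends here.

2 5 6 8 9 10 12 13 14 15 16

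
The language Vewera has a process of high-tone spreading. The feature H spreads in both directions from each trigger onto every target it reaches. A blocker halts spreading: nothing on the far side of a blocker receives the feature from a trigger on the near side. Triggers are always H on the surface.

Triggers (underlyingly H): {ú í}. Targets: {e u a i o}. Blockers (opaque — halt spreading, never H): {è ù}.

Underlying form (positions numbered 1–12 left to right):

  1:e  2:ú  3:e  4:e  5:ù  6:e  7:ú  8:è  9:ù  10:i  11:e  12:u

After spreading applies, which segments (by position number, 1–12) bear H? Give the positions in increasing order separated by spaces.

From /ú/ at 2 rightward: 3 /e/ → H; 4 /e/ → H; 5 /ù/ blocks.
From /ú/ at 2 leftward: 1 /e/ → H; word edge.
From /ú/ at 7 rightward: 8 /è/ blocks.
From /ú/ at 7 leftward: 6 /e/ → H; 5 /ù/ blocks.
Targets with no active source: positions 10 11 12 stay [-high tone].

1 2 3 4 6 7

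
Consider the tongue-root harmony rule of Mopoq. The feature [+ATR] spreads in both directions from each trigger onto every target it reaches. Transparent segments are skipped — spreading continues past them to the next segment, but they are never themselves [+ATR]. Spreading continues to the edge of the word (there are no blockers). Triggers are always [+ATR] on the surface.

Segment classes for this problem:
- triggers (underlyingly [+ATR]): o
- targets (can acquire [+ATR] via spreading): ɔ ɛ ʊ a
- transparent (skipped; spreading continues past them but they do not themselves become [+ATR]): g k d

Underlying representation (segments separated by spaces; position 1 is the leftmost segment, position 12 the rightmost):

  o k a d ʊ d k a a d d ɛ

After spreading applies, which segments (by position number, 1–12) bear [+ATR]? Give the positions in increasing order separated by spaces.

From /o/ at 1 rightward: 2 /k/ transparent; 3 /a/ → [+ATR]; 4 /d/ transparent; 5 /ʊ/ → [+ATR]; 6 /d/ transparent; 7 /k/ transparent; 8 /a/ → [+ATR]; 9 /a/ → [+ATR]; 10 /d/ transparent; 11 /d/ transparent; 12 /ɛ/ → [+ATR]; word edge.
From /o/ at 1 leftward: word edge.

1 3 5 8 9 12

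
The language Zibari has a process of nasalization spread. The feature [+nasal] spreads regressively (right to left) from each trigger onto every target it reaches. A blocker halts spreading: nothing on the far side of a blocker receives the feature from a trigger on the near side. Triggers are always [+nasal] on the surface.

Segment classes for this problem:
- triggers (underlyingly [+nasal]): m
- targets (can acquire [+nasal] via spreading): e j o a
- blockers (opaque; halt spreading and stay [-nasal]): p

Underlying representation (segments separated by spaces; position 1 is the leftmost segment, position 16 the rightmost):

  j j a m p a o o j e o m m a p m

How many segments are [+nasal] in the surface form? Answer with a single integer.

13

From /m/ at 4 leftward: 3 /a/ → [+nasal]; 2 /j/ → [+nasal]; 1 /j/ → [+nasal]; word edge.
From /m/ at 12 leftward: 11 /o/ → [+nasal]; 10 /e/ → [+nasal]; 9 /j/ → [+nasal]; 8 /o/ → [+nasal]; 7 /o/ → [+nasal]; 6 /a/ → [+nasal]; 5 /p/ blocks.
From /m/ at 13 leftward: 12 /m/ is itself a trigger — this domain ends here.
From /m/ at 16 leftward: 15 /p/ blocks.
Target with no active source: position 14 stays [-nasal].
[+nasal] positions on the surface: 1 2 3 4 6 7 8 9 10 11 12 13 16.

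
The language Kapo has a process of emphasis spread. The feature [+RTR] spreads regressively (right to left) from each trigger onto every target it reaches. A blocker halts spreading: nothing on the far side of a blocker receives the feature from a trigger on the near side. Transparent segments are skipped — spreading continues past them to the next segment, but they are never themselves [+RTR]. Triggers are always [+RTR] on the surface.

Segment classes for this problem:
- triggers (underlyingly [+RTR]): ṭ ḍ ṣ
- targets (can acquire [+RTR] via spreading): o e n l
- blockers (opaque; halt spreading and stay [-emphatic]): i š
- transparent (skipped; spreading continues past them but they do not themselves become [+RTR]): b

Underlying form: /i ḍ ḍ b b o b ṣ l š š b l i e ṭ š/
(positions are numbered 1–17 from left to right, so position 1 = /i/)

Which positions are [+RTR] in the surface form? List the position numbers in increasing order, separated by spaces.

From /ḍ/ at 2 leftward: 1 /i/ blocks.
From /ḍ/ at 3 leftward: 2 /ḍ/ is itself a trigger — this domain ends here.
From /ṣ/ at 8 leftward: 7 /b/ transparent; 6 /o/ → [+RTR]; 5 /b/ transparent; 4 /b/ transparent; 3 /ḍ/ is itself a trigger — this domain ends here.
From /ṭ/ at 16 leftward: 15 /e/ → [+RTR]; 14 /i/ blocks.
Targets with no active source: positions 9 13 stay [-emphatic].

2 3 6 8 15 16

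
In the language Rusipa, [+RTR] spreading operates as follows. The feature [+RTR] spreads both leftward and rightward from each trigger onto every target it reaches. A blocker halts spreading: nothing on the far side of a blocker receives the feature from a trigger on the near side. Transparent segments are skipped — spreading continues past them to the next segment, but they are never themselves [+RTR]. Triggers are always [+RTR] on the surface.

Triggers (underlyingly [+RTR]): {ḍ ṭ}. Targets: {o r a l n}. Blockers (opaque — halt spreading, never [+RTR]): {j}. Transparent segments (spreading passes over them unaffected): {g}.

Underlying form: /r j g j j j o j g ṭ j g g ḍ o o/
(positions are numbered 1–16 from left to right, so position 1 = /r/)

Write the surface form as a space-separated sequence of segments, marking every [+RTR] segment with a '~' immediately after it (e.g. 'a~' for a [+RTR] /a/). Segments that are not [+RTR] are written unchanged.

From /ṭ/ at 10 rightward: 11 /j/ blocks.
From /ṭ/ at 10 leftward: 9 /g/ transparent; 8 /j/ blocks.
From /ḍ/ at 14 rightward: 15 /o/ → [+RTR]; 16 /o/ → [+RTR]; word edge.
From /ḍ/ at 14 leftward: 13 /g/ transparent; 12 /g/ transparent; 11 /j/ blocks.
Targets with no active source: positions 1 7 stay [-emphatic].
[+RTR] positions on the surface: 10 14 15 16.

r j g j j j o j g ṭ~ j g g ḍ~ o~ o~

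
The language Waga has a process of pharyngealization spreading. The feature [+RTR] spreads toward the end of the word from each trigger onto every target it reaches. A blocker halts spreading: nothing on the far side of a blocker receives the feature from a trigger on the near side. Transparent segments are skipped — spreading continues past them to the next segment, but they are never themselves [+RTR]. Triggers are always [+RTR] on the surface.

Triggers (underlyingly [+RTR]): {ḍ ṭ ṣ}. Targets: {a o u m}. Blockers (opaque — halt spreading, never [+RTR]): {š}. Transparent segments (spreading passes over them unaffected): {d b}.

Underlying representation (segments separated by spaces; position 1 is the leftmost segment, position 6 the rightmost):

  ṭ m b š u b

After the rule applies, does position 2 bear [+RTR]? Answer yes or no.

yes

From /ṭ/ at 1 rightward: 2 /m/ → [+RTR]; 3 /b/ transparent; 4 /š/ blocks.
Target with no active source: position 5 stays [-emphatic].
[+RTR] positions on the surface: 1 2.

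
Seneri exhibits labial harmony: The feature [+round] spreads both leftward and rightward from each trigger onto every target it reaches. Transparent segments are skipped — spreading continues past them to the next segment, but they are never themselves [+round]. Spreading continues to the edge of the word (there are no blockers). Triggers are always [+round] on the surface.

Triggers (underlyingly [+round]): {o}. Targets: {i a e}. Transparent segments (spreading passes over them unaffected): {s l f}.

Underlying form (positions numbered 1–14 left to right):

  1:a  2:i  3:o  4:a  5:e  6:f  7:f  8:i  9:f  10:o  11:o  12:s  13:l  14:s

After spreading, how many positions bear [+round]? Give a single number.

8

From /o/ at 3 rightward: 4 /a/ → [+round]; 5 /e/ → [+round]; 6 /f/ transparent; 7 /f/ transparent; 8 /i/ → [+round]; 9 /f/ transparent; 10 /o/ is itself a trigger — this domain ends here.
From /o/ at 3 leftward: 2 /i/ → [+round]; 1 /a/ → [+round]; word edge.
From /o/ at 10 rightward: 11 /o/ is itself a trigger — this domain ends here.
From /o/ at 10 leftward: 9 /f/ transparent; 8 /i/ → [+round]; 7 /f/ transparent; 6 /f/ transparent; 5 /e/ → [+round]; 4 /a/ → [+round]; 3 /o/ is itself a trigger — this domain ends here.
From /o/ at 11 rightward: 12 /s/ transparent; 13 /l/ transparent; 14 /s/ transparent; word edge.
From /o/ at 11 leftward: 10 /o/ is itself a trigger — this domain ends here.
[+round] positions on the surface: 1 2 3 4 5 8 10 11.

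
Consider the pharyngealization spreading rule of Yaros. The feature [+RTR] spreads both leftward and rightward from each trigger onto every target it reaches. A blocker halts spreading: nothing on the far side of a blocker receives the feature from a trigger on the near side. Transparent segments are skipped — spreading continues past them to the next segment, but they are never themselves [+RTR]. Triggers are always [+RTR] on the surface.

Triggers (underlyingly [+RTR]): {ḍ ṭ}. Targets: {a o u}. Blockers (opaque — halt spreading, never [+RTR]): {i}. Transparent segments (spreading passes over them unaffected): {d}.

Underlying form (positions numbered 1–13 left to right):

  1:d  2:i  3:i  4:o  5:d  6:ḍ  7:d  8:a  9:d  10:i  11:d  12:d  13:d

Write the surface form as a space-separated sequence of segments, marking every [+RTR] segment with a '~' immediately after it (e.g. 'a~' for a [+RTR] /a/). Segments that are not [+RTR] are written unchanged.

d i i o~ d ḍ~ d a~ d i d d d

From /ḍ/ at 6 rightward: 7 /d/ transparent; 8 /a/ → [+RTR]; 9 /d/ transparent; 10 /i/ blocks.
From /ḍ/ at 6 leftward: 5 /d/ transparent; 4 /o/ → [+RTR]; 3 /i/ blocks.
[+RTR] positions on the surface: 4 6 8.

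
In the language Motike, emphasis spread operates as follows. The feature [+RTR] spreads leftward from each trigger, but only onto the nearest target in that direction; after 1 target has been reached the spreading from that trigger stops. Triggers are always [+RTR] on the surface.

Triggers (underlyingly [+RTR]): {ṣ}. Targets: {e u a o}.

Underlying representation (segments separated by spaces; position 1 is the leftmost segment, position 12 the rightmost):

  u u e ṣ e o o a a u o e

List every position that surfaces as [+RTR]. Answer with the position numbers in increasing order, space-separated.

From /ṣ/ at 4 leftward: 3 /e/ → [+RTR]; bound reached.
Targets with no active source: positions 1 2 5 6 7 8 9 10 11 12 stay [-emphatic].

3 4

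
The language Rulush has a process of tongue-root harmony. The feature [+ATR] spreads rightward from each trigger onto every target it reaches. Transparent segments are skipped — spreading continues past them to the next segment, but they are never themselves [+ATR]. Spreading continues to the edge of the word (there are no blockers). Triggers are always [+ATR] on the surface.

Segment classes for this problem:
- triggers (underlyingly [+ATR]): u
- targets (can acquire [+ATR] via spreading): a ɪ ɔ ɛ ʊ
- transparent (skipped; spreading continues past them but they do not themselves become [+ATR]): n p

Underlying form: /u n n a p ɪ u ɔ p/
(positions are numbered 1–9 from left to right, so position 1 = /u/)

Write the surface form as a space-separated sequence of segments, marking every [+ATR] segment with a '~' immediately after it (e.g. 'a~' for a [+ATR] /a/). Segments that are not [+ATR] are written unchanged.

From /u/ at 1 rightward: 2 /n/ transparent; 3 /n/ transparent; 4 /a/ → [+ATR]; 5 /p/ transparent; 6 /ɪ/ → [+ATR]; 7 /u/ is itself a trigger — this domain ends here.
From /u/ at 7 rightward: 8 /ɔ/ → [+ATR]; 9 /p/ transparent; word edge.
[+ATR] positions on the surface: 1 4 6 7 8.

u~ n n a~ p ɪ~ u~ ɔ~ p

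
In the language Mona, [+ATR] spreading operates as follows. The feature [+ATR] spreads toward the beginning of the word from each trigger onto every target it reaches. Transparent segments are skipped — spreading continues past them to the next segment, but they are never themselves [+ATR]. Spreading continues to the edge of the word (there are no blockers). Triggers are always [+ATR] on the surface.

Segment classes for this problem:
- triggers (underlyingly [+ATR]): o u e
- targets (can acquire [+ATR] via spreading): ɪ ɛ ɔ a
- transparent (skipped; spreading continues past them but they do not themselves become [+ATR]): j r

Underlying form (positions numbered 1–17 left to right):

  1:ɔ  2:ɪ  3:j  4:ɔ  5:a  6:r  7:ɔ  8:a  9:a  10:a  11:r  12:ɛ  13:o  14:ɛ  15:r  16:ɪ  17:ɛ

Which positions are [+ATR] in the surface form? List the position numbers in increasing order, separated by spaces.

1 2 4 5 7 8 9 10 12 13

From /o/ at 13 leftward: 12 /ɛ/ → [+ATR]; 11 /r/ transparent; 10 /a/ → [+ATR]; 9 /a/ → [+ATR]; 8 /a/ → [+ATR]; 7 /ɔ/ → [+ATR]; 6 /r/ transparent; 5 /a/ → [+ATR]; 4 /ɔ/ → [+ATR]; 3 /j/ transparent; 2 /ɪ/ → [+ATR]; 1 /ɔ/ → [+ATR]; word edge.
Targets with no active source: positions 14 16 17 stay [-ATR].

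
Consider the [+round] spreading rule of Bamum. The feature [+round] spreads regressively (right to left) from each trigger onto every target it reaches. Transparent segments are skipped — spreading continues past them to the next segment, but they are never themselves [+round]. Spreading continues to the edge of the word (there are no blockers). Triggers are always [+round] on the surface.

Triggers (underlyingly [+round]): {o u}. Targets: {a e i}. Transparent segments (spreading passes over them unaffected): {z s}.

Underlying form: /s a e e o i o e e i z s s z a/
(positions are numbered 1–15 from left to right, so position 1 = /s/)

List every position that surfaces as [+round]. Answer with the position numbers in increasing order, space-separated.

2 3 4 5 6 7

From /o/ at 5 leftward: 4 /e/ → [+round]; 3 /e/ → [+round]; 2 /a/ → [+round]; 1 /s/ transparent; word edge.
From /o/ at 7 leftward: 6 /i/ → [+round]; 5 /o/ is itself a trigger — this domain ends here.
Targets with no active source: positions 8 9 10 15 stay [-round].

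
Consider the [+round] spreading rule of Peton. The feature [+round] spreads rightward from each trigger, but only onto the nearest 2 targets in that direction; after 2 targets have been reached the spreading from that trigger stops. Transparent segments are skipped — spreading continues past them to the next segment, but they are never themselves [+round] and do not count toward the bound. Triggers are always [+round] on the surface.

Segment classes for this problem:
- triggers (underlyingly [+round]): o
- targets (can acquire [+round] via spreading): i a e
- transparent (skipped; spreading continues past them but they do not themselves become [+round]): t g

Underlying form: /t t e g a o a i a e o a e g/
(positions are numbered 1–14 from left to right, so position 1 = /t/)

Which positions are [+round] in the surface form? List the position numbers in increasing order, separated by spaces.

6 7 8 11 12 13

From /o/ at 6 rightward: 7 /a/ → [+round]; 8 /i/ → [+round]; bound reached.
From /o/ at 11 rightward: 12 /a/ → [+round]; 13 /e/ → [+round]; bound reached.
Targets with no active source: positions 3 5 9 10 stay [-round].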